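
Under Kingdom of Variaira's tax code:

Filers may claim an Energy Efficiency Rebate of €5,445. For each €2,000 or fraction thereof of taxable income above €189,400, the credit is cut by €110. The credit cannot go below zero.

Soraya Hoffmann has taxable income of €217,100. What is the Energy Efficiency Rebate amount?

€3,905

Energy Efficiency Rebate: income exceeds €189,400 by €27,700, which is 14 full-or-partial €2,000 increments; reduction = 14 × €110 = €1,540, leaving €3,905.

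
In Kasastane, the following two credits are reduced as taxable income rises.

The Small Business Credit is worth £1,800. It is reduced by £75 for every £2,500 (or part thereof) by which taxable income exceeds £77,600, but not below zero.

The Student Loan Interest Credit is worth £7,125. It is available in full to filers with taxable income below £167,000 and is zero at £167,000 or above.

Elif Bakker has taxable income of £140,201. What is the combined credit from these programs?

£7,125

Small Business Credit: income exceeds £77,600 by £62,601 → 26 increments × £75 = £1,950 ≥ base, so the credit is £0.
Student Loan Interest Credit: £140,201 is below the £167,000 cutoff, so the full £7,125 applies.
Total: £0 + £7,125 = £7,125.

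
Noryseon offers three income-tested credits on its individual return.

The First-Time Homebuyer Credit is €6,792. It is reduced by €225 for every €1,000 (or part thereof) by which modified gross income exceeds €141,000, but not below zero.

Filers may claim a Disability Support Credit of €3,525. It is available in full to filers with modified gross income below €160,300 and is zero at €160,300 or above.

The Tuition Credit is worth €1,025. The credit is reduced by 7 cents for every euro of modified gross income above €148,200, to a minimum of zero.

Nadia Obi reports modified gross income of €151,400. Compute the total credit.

First-Time Homebuyer Credit: income exceeds €141,000 by €10,400, which is 11 full-or-partial €1,000 increments; reduction = 11 × €225 = €2,475, leaving €4,317.
Disability Support Credit: €151,400 is below the €160,300 cutoff, so the full €3,525 applies.
Tuition Credit: 7% of the €3,200 excess over €148,200 is €224; credit = €1,025 − €224 = €801.
Total: €4,317 + €3,525 + €801 = €8,643.

€8,643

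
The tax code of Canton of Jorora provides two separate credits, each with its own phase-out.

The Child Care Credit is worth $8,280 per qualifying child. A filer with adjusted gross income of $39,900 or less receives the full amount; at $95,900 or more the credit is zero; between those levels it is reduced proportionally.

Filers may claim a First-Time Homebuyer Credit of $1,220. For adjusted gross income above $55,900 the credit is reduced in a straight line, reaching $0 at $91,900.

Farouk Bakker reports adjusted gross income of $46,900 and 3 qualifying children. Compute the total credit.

$22,955

Child Care Credit: base = 3 × $8,280 = $24,840. $46,900 is $7,000 into a $56,000 phase-out range, leaving 49,000/56,000 of the credit: $24,840 × 49,000/56,000 = $21,735.
First-Time Homebuyer Credit: $46,900 is at or below the $55,900 threshold, so the full $1,220 applies.
Total: $21,735 + $1,220 = $22,955.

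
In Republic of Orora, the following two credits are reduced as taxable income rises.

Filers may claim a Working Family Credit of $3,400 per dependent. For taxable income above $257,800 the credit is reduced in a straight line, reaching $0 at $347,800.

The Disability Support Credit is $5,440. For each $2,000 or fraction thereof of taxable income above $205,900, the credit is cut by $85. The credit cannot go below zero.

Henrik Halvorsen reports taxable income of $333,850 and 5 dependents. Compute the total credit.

$2,635

Working Family Credit: base = 5 × $3,400 = $17,000. $333,850 is $76,050 into a $90,000 phase-out range, leaving 13,950/90,000 of the credit: $17,000 × 13,950/90,000 = $2,635.
Disability Support Credit: income exceeds $205,900 by $127,950 → 64 increments × $85 = $5,440 ≥ base, so the credit is $0.
Total: $2,635 + $0 = $2,635.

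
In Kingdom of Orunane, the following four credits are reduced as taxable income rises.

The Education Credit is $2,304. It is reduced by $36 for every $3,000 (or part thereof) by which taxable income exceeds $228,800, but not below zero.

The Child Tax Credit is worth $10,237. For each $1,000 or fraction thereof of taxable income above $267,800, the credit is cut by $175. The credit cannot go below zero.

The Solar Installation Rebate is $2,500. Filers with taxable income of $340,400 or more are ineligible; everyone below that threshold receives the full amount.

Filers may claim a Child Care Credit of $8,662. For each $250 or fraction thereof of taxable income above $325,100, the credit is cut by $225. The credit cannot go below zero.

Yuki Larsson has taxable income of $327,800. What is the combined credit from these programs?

Education Credit: income exceeds $228,800 by $99,000, which is 33 full-or-partial $3,000 increments; reduction = 33 × $36 = $1,188, leaving $1,116.
Child Tax Credit: income exceeds $267,800 by $60,000 → 60 increments × $175 = $10,500 ≥ base, so the credit is $0.
Solar Installation Rebate: $327,800 is below the $340,400 cutoff, so the full $2,500 applies.
Child Care Credit: income exceeds $325,100 by $2,700, which is 11 full-or-partial $250 increments; reduction = 11 × $225 = $2,475, leaving $6,187.
Total: $1,116 + $0 + $2,500 + $6,187 = $9,803.

$9,803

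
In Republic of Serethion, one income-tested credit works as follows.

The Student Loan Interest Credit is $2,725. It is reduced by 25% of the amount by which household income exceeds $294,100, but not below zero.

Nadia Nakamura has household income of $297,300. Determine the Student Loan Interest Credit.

Student Loan Interest Credit: 25% of the $3,200 excess over $294,100 is $800; credit = $2,725 − $800 = $1,925.

$1,925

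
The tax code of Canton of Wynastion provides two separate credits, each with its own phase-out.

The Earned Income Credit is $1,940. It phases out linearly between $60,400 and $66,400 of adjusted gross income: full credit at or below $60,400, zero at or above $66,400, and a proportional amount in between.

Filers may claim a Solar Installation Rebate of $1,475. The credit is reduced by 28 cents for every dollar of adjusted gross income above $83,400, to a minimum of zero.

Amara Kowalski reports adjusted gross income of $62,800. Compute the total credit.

$2,639

Earned Income Credit: $62,800 is $2,400 into a $6,000 phase-out range, leaving 3,600/6,000 of the credit: $1,940 × 3,600/6,000 = $1,164.
Solar Installation Rebate: $62,800 is at or below the $83,400 threshold, so the full $1,475 applies.
Total: $1,164 + $1,475 = $2,639.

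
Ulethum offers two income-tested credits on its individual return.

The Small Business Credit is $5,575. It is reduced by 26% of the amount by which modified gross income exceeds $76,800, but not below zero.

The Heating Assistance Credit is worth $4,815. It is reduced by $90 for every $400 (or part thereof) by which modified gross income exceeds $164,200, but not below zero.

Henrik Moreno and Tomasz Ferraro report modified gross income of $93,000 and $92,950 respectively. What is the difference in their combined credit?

$13

Henrik ($93,000): Small Business Credit: 26% of the $16,200 excess over $76,800 is $4,212; credit = $5,575 − $4,212 = $1,363. Heating Assistance Credit: $93,000 is at or below the $164,200 threshold, so the full $4,815 applies. total $1,363 + $4,815 = $6,178
Tomasz ($92,950): Small Business Credit: 26% of the $16,150 excess over $76,800 is $4,199; credit = $5,575 − $4,199 = $1,376. Heating Assistance Credit: $92,950 is at or below the $164,200 threshold, so the full $4,815 applies. total $1,376 + $4,815 = $6,191
Difference: |$6,178 − $6,191| = $13.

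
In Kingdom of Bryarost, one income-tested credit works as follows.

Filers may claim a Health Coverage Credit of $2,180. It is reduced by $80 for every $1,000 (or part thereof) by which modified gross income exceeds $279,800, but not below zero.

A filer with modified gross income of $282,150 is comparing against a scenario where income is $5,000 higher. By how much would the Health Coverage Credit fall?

At $282,150 — income exceeds $279,800 by $2,350, which is 3 full-or-partial $1,000 increments; reduction = 3 × $80 = $240, leaving $1,940.
At $287,150 — income exceeds $279,800 by $7,350, which is 8 full-or-partial $1,000 increments; reduction = 8 × $80 = $640, leaving $1,540.
Lost: $1,940 − $1,540 = $400.

$400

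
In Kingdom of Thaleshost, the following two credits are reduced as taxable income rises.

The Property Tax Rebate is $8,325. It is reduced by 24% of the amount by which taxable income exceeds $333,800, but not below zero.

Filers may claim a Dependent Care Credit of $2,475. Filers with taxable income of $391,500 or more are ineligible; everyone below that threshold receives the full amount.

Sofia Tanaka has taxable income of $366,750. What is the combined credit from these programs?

$2,892

Property Tax Rebate: 24% of the $32,950 excess over $333,800 is $7,908; credit = $8,325 − $7,908 = $417.
Dependent Care Credit: $366,750 is below the $391,500 cutoff, so the full $2,475 applies.
Total: $417 + $2,475 = $2,892.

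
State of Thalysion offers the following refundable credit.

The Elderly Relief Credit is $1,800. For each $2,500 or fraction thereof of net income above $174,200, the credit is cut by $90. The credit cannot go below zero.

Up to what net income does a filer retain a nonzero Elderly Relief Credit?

After 19 increments the reduction is 19 × $90 = $1,710, leaving $90; one more increment wipes it out. Increment 19 ends at excess 19 × $2,500 = $47,500, so the highest qualifying income is $174,200 + $47,500 = $221,700.

$221,700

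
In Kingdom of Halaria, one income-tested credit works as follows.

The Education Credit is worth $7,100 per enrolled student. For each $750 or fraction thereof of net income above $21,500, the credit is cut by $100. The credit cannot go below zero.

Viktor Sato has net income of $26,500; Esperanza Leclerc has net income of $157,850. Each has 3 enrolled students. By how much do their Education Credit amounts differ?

Viktor ($26,500): Education Credit: base = 3 × $7,100 = $21,300. income exceeds $21,500 by $5,000, which is 7 full-or-partial $750 increments; reduction = 7 × $100 = $700, leaving $20,600.
Esperanza ($157,850): Education Credit: base = 3 × $7,100 = $21,300. income exceeds $21,500 by $136,350, which is 182 full-or-partial $750 increments; reduction = 182 × $100 = $18,200, leaving $3,100.
Difference: |$20,600 − $3,100| = $17,500.

$17,500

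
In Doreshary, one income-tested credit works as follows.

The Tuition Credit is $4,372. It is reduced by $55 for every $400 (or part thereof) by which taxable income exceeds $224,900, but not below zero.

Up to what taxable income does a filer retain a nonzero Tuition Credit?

After 79 increments the reduction is 79 × $55 = $4,345, leaving $27; one more increment wipes it out. Increment 79 ends at excess 79 × $400 = $31,600, so the highest qualifying income is $224,900 + $31,600 = $256,500.

$256,500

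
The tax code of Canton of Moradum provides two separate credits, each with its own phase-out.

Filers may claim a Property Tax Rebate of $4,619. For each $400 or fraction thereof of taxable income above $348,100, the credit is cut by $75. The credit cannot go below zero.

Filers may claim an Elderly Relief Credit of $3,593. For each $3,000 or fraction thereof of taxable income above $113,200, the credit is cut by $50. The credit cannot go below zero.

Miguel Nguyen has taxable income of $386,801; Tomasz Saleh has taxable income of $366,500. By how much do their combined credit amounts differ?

$1,169

Miguel ($386,801): Property Tax Rebate: income exceeds $348,100 by $38,701 → 97 increments × $75 = $7,275 ≥ base, so the credit is $0. Elderly Relief Credit: income exceeds $113,200 by $273,601 → 92 increments × $50 = $4,600 ≥ base, so the credit is $0. total $0 + $0 = $0
Tomasz ($366,500): Property Tax Rebate: income exceeds $348,100 by $18,400, which is 46 full-or-partial $400 increments; reduction = 46 × $75 = $3,450, leaving $1,169. Elderly Relief Credit: income exceeds $113,200 by $253,300 → 85 increments × $50 = $4,250 ≥ base, so the credit is $0. total $1,169 + $0 = $1,169
Difference: |$0 − $1,169| = $1,169.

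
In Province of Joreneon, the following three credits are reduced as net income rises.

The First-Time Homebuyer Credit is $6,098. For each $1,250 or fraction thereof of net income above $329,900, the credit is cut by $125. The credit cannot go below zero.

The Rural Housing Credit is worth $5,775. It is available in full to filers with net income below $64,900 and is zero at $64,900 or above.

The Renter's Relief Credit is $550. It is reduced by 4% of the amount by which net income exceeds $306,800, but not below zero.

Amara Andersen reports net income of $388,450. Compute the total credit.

$223

First-Time Homebuyer Credit: income exceeds $329,900 by $58,550, which is 47 full-or-partial $1,250 increments; reduction = 47 × $125 = $5,875, leaving $223.
Rural Housing Credit: $388,450 meets or exceeds the $64,900 cutoff, so the credit is $0.
Renter's Relief Credit: 4% of the $81,650 excess over $306,800 is $3,266 ≥ base, so the credit is $0.
Total: $223 + $0 + $0 = $223.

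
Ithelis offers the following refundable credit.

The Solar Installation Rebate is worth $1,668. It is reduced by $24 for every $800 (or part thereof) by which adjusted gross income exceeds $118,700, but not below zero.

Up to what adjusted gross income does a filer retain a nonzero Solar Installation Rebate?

After 69 increments the reduction is 69 × $24 = $1,656, leaving $12; one more increment wipes it out. Increment 69 ends at excess 69 × $800 = $55,200, so the highest qualifying income is $118,700 + $55,200 = $173,900.

$173,900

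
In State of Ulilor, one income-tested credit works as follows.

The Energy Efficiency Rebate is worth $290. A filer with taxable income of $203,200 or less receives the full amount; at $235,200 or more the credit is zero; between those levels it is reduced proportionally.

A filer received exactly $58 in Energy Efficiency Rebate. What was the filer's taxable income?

$58 is 58/290 of the full $290, so 232/290 of the $32,000 range has been used: income = $203,200 + $32,000 × 232/290 = $228,800.

$228,800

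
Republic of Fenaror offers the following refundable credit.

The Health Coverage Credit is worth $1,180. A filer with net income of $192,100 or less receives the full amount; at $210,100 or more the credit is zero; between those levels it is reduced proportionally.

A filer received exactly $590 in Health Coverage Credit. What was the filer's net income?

$201,100

$590 is 590/1,180 of the full $1,180, so 590/1,180 of the $18,000 range has been used: income = $192,100 + $18,000 × 590/1,180 = $201,100.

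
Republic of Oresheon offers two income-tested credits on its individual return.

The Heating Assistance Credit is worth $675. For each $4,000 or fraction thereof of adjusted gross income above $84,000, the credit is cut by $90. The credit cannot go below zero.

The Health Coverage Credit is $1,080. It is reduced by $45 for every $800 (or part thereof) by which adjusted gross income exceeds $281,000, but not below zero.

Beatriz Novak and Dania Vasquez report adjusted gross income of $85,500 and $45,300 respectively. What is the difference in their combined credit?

Beatriz ($85,500): Heating Assistance Credit: income exceeds $84,000 by $1,500, which is 1 full-or-partial $4,000 increment; reduction = 1 × $90 = $90, leaving $585. Health Coverage Credit: $85,500 is at or below the $281,000 threshold, so the full $1,080 applies. total $585 + $1,080 = $1,665
Dania ($45,300): Heating Assistance Credit: $45,300 is at or below the $84,000 threshold, so the full $675 applies. Health Coverage Credit: $45,300 is at or below the $281,000 threshold, so the full $1,080 applies. total $675 + $1,080 = $1,755
Difference: |$1,665 − $1,755| = $90.

$90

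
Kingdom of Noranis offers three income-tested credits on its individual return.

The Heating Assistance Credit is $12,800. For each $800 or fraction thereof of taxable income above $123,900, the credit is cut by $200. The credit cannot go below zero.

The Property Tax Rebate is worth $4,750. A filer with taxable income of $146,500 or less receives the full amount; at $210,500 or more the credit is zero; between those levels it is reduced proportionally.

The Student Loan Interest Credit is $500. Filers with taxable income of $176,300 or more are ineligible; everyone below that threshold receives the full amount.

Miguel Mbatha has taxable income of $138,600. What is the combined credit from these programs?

Heating Assistance Credit: income exceeds $123,900 by $14,700, which is 19 full-or-partial $800 increments; reduction = 19 × $200 = $3,800, leaving $9,000.
Property Tax Rebate: $138,600 is at or below the $146,500 threshold, so the full $4,750 applies.
Student Loan Interest Credit: $138,600 is below the $176,300 cutoff, so the full $500 applies.
Total: $9,000 + $4,750 + $500 = $14,250.

$14,250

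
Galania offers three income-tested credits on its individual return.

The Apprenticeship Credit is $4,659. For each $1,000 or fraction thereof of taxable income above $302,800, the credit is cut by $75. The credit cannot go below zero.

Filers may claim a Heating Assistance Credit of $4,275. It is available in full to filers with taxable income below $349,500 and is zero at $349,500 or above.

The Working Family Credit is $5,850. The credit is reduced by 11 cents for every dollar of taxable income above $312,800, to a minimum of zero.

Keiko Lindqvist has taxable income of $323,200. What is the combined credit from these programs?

Apprenticeship Credit: income exceeds $302,800 by $20,400, which is 21 full-or-partial $1,000 increments; reduction = 21 × $75 = $1,575, leaving $3,084.
Heating Assistance Credit: $323,200 is below the $349,500 cutoff, so the full $4,275 applies.
Working Family Credit: 11% of the $10,400 excess over $312,800 is $1,144; credit = $5,850 − $1,144 = $4,706.
Total: $3,084 + $4,275 + $4,706 = $12,065.

$12,065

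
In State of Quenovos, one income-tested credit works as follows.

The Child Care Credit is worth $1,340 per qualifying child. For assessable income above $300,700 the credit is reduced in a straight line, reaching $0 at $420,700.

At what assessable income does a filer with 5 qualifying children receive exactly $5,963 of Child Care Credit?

$313,900

Full credit = 5 × $1,340 = $6,700.
$5,963 is 5,963/6,700 of the full $6,700, so 737/6,700 of the $120,000 range has been used: income = $300,700 + $120,000 × 737/6,700 = $313,900.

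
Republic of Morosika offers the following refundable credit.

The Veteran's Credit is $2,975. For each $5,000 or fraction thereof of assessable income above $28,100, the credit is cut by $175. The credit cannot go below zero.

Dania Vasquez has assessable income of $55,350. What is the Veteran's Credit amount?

Veteran's Credit: income exceeds $28,100 by $27,250, which is 6 full-or-partial $5,000 increments; reduction = 6 × $175 = $1,050, leaving $1,925.

$1,925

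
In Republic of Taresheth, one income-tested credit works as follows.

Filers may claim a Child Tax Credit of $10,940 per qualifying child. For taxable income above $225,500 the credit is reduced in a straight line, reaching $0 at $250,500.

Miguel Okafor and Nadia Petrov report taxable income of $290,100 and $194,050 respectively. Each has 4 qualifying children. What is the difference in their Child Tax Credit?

$43,760

Miguel ($290,100): Child Tax Credit: base = 4 × $10,940 = $43,760. $290,100 is at or above $250,500, so the credit is $0.
Nadia ($194,050): Child Tax Credit: base = 4 × $10,940 = $43,760. $194,050 is at or below the $225,500 threshold, so the full $43,760 applies.
Difference: |$0 − $43,760| = $43,760.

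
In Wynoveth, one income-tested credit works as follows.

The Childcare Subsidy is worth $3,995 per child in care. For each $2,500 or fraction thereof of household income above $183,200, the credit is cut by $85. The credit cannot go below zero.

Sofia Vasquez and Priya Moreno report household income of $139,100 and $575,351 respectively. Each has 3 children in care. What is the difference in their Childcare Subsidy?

$11,985

Sofia ($139,100): Childcare Subsidy: base = 3 × $3,995 = $11,985. $139,100 is at or below the $183,200 threshold, so the full $11,985 applies.
Priya ($575,351): Childcare Subsidy: base = 3 × $3,995 = $11,985. income exceeds $183,200 by $392,151 → 157 increments × $85 = $13,345 ≥ base, so the credit is $0.
Difference: |$11,985 − $0| = $11,985.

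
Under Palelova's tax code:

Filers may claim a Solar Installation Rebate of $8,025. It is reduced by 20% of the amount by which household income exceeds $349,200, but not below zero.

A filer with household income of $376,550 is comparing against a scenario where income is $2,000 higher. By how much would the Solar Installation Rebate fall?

$400

At $376,550 — 20% of the $27,350 excess over $349,200 is $5,470; credit = $8,025 − $5,470 = $2,555.
At $378,550 — 20% of the $29,350 excess over $349,200 is $5,870; credit = $8,025 − $5,870 = $2,155.
Lost: $2,555 − $2,155 = $400.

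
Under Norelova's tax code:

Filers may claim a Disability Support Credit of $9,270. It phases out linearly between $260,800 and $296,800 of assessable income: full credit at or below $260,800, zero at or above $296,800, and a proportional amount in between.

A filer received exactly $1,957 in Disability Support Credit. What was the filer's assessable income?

$289,200

$1,957 is 1,957/9,270 of the full $9,270, so 7,313/9,270 of the $36,000 range has been used: income = $260,800 + $36,000 × 7,313/9,270 = $289,200.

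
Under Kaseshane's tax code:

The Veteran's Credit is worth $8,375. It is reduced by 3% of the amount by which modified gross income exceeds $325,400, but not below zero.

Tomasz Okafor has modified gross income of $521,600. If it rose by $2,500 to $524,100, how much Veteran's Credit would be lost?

$75

At $521,600 — 3% of the $196,200 excess over $325,400 is $5,886; credit = $8,375 − $5,886 = $2,489.
At $524,100 — 3% of the $198,700 excess over $325,400 is $5,961; credit = $8,375 − $5,961 = $2,414.
Lost: $2,489 − $2,414 = $75.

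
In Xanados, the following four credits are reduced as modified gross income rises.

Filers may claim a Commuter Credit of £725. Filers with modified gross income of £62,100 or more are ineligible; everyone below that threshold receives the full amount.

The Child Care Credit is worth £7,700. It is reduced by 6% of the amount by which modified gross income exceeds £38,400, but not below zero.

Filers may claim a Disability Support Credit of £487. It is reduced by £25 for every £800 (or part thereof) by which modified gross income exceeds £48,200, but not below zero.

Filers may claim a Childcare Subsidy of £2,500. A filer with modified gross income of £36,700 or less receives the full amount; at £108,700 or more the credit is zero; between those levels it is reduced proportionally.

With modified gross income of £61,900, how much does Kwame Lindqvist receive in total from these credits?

£8,677

Commuter Credit: £61,900 is below the £62,100 cutoff, so the full £725 applies.
Child Care Credit: 6% of the £23,500 excess over £38,400 is £1,410; credit = £7,700 − £1,410 = £6,290.
Disability Support Credit: income exceeds £48,200 by £13,700, which is 18 full-or-partial £800 increments; reduction = 18 × £25 = £450, leaving £37.
Childcare Subsidy: £61,900 is £25,200 into a £72,000 phase-out range, leaving 46,800/72,000 of the credit: £2,500 × 46,800/72,000 = £1,625.
Total: £725 + £6,290 + £37 + £1,625 = £8,677.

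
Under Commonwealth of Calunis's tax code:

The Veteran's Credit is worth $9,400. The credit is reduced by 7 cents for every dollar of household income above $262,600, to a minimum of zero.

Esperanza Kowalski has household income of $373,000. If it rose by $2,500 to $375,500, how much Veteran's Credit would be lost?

At $373,000 — 7% of the $110,400 excess over $262,600 is $7,728; credit = $9,400 − $7,728 = $1,672.
At $375,500 — 7% of the $112,900 excess over $262,600 is $7,903; credit = $9,400 − $7,903 = $1,497.
Lost: $1,672 − $1,497 = $175.

$175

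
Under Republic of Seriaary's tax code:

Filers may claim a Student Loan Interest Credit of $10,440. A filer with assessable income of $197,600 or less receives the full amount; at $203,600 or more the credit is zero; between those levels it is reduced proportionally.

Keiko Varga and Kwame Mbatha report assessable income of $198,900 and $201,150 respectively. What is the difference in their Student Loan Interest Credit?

$3,915

Keiko ($198,900): Student Loan Interest Credit: $198,900 is $1,300 into a $6,000 phase-out range, leaving 4,700/6,000 of the credit: $10,440 × 4,700/6,000 = $8,178.
Kwame ($201,150): Student Loan Interest Credit: $201,150 is $3,550 into a $6,000 phase-out range, leaving 2,450/6,000 of the credit: $10,440 × 2,450/6,000 = $4,263.
Difference: |$8,178 − $4,263| = $3,915.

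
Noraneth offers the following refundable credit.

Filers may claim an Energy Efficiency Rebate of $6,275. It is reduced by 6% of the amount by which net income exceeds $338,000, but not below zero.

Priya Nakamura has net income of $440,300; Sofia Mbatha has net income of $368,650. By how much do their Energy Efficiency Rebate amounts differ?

Priya ($440,300): Energy Efficiency Rebate: 6% of the $102,300 excess over $338,000 is $6,138; credit = $6,275 − $6,138 = $137.
Sofia ($368,650): Energy Efficiency Rebate: 6% of the $30,650 excess over $338,000 is $1,839; credit = $6,275 − $1,839 = $4,436.
Difference: |$137 − $4,436| = $4,299.

$4,299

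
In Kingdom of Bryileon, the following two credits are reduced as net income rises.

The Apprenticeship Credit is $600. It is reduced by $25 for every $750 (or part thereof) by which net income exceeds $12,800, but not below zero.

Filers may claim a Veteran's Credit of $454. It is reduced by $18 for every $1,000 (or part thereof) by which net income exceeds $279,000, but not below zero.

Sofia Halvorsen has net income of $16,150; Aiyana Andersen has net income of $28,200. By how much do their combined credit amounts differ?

$400

Sofia ($16,150): Apprenticeship Credit: income exceeds $12,800 by $3,350, which is 5 full-or-partial $750 increments; reduction = 5 × $25 = $125, leaving $475. Veteran's Credit: $16,150 is at or below the $279,000 threshold, so the full $454 applies. total $475 + $454 = $929
Aiyana ($28,200): Apprenticeship Credit: income exceeds $12,800 by $15,400, which is 21 full-or-partial $750 increments; reduction = 21 × $25 = $525, leaving $75. Veteran's Credit: $28,200 is at or below the $279,000 threshold, so the full $454 applies. total $75 + $454 = $529
Difference: |$929 − $529| = $400.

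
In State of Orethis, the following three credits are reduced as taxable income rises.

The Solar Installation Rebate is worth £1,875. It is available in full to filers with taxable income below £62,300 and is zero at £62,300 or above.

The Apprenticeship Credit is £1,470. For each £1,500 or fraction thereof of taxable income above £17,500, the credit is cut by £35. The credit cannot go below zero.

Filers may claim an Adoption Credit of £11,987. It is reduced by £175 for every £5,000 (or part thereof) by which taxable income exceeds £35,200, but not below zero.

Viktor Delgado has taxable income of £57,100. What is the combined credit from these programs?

Solar Installation Rebate: £57,100 is below the £62,300 cutoff, so the full £1,875 applies.
Apprenticeship Credit: income exceeds £17,500 by £39,600, which is 27 full-or-partial £1,500 increments; reduction = 27 × £35 = £945, leaving £525.
Adoption Credit: income exceeds £35,200 by £21,900, which is 5 full-or-partial £5,000 increments; reduction = 5 × £175 = £875, leaving £11,112.
Total: £1,875 + £525 + £11,112 = £13,512.

£13,512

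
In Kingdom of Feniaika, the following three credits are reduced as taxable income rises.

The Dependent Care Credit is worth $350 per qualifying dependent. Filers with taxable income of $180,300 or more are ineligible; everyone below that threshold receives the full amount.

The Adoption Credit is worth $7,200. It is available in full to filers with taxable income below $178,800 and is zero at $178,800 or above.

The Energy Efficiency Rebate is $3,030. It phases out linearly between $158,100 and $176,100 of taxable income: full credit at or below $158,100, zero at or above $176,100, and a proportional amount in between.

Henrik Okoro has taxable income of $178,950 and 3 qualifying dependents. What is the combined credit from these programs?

$1,050

Dependent Care Credit: base = 3 × $350 = $1,050. $178,950 is below the $180,300 cutoff, so the full $1,050 applies.
Adoption Credit: $178,950 meets or exceeds the $178,800 cutoff, so the credit is $0.
Energy Efficiency Rebate: $178,950 is at or above $176,100, so the credit is $0.
Total: $1,050 + $0 + $0 = $1,050.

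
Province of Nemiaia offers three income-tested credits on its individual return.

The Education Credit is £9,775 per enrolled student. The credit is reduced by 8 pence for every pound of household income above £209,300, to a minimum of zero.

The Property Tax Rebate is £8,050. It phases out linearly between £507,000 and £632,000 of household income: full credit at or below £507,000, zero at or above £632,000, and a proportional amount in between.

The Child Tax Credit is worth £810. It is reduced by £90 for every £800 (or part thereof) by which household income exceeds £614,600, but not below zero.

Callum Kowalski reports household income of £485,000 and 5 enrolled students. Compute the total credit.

Education Credit: base = 5 × £9,775 = £48,875. 8% of the £275,700 excess over £209,300 is £22,056; credit = £48,875 − £22,056 = £26,819.
Property Tax Rebate: £485,000 is at or below the £507,000 threshold, so the full £8,050 applies.
Child Tax Credit: £485,000 is at or below the £614,600 threshold, so the full £810 applies.
Total: £26,819 + £8,050 + £810 = £35,679.

£35,679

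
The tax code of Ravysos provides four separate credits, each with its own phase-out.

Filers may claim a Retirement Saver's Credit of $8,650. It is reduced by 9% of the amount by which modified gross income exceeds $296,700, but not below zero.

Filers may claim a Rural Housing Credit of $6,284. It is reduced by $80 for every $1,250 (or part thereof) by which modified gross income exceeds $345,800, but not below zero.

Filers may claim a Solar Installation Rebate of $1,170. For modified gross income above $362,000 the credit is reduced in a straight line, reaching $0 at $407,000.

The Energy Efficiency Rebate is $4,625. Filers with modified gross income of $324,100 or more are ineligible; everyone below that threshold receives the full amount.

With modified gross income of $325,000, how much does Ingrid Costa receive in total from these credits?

$13,557

Retirement Saver's Credit: 9% of the $28,300 excess over $296,700 is $2,547; credit = $8,650 − $2,547 = $6,103.
Rural Housing Credit: $325,000 is at or below the $345,800 threshold, so the full $6,284 applies.
Solar Installation Rebate: $325,000 is at or below the $362,000 threshold, so the full $1,170 applies.
Energy Efficiency Rebate: $325,000 meets or exceeds the $324,100 cutoff, so the credit is $0.
Total: $6,103 + $6,284 + $1,170 + $0 = $13,557.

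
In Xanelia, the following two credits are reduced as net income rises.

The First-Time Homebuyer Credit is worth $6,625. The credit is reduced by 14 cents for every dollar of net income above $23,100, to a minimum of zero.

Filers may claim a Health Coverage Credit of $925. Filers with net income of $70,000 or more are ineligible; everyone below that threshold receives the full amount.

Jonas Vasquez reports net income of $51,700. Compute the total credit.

First-Time Homebuyer Credit: 14% of the $28,600 excess over $23,100 is $4,004; credit = $6,625 − $4,004 = $2,621.
Health Coverage Credit: $51,700 is below the $70,000 cutoff, so the full $925 applies.
Total: $2,621 + $925 = $3,546.

$3,546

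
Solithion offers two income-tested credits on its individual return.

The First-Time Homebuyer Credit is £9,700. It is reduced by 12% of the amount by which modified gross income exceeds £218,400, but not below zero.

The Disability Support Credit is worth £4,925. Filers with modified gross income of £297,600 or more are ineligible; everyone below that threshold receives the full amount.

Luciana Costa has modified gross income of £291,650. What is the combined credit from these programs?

£5,835

First-Time Homebuyer Credit: 12% of the £73,250 excess over £218,400 is £8,790; credit = £9,700 − £8,790 = £910.
Disability Support Credit: £291,650 is below the £297,600 cutoff, so the full £4,925 applies.
Total: £910 + £4,925 = £5,835.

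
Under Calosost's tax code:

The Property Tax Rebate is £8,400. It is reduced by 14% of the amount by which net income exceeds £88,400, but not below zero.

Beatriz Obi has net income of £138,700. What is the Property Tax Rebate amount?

£1,358

Property Tax Rebate: 14% of the £50,300 excess over £88,400 is £7,042; credit = £8,400 − £7,042 = £1,358.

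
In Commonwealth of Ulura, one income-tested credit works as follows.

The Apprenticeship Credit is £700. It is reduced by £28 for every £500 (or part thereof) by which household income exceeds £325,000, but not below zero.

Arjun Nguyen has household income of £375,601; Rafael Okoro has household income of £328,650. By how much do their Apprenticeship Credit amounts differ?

Arjun (£375,601): Apprenticeship Credit: income exceeds £325,000 by £50,601 → 102 increments × £28 = £2,856 ≥ base, so the credit is £0.
Rafael (£328,650): Apprenticeship Credit: income exceeds £325,000 by £3,650, which is 8 full-or-partial £500 increments; reduction = 8 × £28 = £224, leaving £476.
Difference: |£0 − £476| = £476.

£476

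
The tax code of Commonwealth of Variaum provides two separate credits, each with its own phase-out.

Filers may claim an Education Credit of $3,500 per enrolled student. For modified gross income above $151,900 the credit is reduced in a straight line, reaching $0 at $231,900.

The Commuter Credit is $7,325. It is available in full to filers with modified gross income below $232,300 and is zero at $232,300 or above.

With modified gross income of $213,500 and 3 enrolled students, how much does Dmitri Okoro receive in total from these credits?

$9,740

Education Credit: base = 3 × $3,500 = $10,500. $213,500 is $61,600 into a $80,000 phase-out range, leaving 18,400/80,000 of the credit: $10,500 × 18,400/80,000 = $2,415.
Commuter Credit: $213,500 is below the $232,300 cutoff, so the full $7,325 applies.
Total: $2,415 + $7,325 = $9,740.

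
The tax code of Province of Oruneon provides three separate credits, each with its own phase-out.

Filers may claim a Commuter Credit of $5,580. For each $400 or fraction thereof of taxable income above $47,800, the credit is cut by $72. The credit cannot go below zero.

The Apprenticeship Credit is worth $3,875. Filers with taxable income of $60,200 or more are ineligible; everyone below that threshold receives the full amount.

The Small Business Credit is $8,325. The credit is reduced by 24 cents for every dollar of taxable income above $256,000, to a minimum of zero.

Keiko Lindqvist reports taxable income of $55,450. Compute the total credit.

$16,340

Commuter Credit: income exceeds $47,800 by $7,650, which is 20 full-or-partial $400 increments; reduction = 20 × $72 = $1,440, leaving $4,140.
Apprenticeship Credit: $55,450 is below the $60,200 cutoff, so the full $3,875 applies.
Small Business Credit: $55,450 is at or below the $256,000 threshold, so the full $8,325 applies.
Total: $4,140 + $3,875 + $8,325 = $16,340.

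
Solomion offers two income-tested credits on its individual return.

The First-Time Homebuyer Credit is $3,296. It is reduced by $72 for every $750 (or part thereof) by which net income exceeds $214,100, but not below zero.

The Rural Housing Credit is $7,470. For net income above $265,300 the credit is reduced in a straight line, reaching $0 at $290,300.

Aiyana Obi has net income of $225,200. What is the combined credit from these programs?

$9,686

First-Time Homebuyer Credit: income exceeds $214,100 by $11,100, which is 15 full-or-partial $750 increments; reduction = 15 × $72 = $1,080, leaving $2,216.
Rural Housing Credit: $225,200 is at or below the $265,300 threshold, so the full $7,470 applies.
Total: $2,216 + $7,470 = $9,686.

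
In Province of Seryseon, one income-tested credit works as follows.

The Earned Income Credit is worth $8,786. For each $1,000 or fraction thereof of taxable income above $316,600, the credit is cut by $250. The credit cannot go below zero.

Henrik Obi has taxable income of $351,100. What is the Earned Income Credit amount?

$36

Earned Income Credit: income exceeds $316,600 by $34,500, which is 35 full-or-partial $1,000 increments; reduction = 35 × $250 = $8,750, leaving $36.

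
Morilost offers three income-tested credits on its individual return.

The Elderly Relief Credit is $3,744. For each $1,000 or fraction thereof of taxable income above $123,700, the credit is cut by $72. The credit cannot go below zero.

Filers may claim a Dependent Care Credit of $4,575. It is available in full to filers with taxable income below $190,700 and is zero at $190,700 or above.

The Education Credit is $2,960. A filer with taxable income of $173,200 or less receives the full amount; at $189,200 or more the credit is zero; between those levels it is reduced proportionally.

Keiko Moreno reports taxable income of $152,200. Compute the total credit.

$9,191

Elderly Relief Credit: income exceeds $123,700 by $28,500, which is 29 full-or-partial $1,000 increments; reduction = 29 × $72 = $2,088, leaving $1,656.
Dependent Care Credit: $152,200 is below the $190,700 cutoff, so the full $4,575 applies.
Education Credit: $152,200 is at or below the $173,200 threshold, so the full $2,960 applies.
Total: $1,656 + $4,575 + $2,960 = $9,191.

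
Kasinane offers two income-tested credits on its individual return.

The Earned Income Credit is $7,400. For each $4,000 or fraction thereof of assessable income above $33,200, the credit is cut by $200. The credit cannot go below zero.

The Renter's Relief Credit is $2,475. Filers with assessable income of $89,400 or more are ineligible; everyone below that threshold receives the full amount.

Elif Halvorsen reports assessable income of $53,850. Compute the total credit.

$8,675

Earned Income Credit: income exceeds $33,200 by $20,650, which is 6 full-or-partial $4,000 increments; reduction = 6 × $200 = $1,200, leaving $6,200.
Renter's Relief Credit: $53,850 is below the $89,400 cutoff, so the full $2,475 applies.
Total: $6,200 + $2,475 = $8,675.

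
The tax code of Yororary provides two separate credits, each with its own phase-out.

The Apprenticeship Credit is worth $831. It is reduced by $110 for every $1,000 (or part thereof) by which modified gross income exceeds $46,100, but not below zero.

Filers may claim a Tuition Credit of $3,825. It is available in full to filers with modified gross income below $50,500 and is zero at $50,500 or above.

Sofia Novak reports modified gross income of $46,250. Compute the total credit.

$4,546

Apprenticeship Credit: income exceeds $46,100 by $150, which is 1 full-or-partial $1,000 increment; reduction = 1 × $110 = $110, leaving $721.
Tuition Credit: $46,250 is below the $50,500 cutoff, so the full $3,825 applies.
Total: $721 + $3,825 = $4,546.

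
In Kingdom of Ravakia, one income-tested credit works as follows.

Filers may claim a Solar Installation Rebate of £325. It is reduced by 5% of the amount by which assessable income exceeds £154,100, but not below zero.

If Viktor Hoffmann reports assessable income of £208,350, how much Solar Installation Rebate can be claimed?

Solar Installation Rebate: 5% of the £54,250 excess over £154,100 is £2,712.50 ≥ base, so the credit is £0.

£0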